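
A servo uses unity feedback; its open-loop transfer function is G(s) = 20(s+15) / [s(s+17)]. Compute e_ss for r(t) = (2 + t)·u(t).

17/300

System type = 1 (one pole at s=0). Treating each term separately:
  • 2: tracked with zero error.
  • t: e_ss = 1/K_v with K_v=300/17 → 17/300.
Total e_ss = 17/300.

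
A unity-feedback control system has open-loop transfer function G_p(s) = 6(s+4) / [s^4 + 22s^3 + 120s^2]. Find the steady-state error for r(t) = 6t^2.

60

The denominator has no term below 120s^2 — 2 poles at s=0, type 2.
K_a = lim_{s→0} s^2·G_p(s) = 6·4 / 120 = 0.2.
r(t) = 6t^2 gives R(s) = 12/s^3.
e_ss = 12/K_a = 12/0.2 = 60.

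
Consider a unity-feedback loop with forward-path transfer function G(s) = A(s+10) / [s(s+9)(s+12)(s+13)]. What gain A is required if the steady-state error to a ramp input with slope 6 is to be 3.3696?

The open loop has one pole at the origin → type 1 system.
K_v = lim_{s→0} s·G(s) = A·10 / (9·12·13) = (5/702)·A.
e_ss = 6/K_v = 3.3696 ⇒ K_v = 625/351 ⇒ A = (625/351)/(5/702) = 250.

250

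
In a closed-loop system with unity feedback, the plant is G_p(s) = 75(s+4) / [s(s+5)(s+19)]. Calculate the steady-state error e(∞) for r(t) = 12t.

G_p(s) has one factor of s in the denominator, so the system is type 1.
K_v = lim_{s→0} s·G_p(s) = 75·4 / (5·19) = 60/19.
e_ss = 12/K_v = 12/(60/19) = 3.8.

3.8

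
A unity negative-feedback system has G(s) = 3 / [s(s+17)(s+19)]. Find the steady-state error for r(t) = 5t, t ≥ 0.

System type = 1 (one pole at s=0).
K_v = lim_{s→0} s·G(s) = 3 / (17·19) = 3/323.
e_ss = 5/K_v = 5/(3/323) = 1615/3.

1615/3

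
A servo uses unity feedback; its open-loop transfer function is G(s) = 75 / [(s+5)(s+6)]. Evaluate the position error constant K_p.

The open loop has no poles at the origin → type 0 system.
K_p = lim_{s→0} G(s) = 75 / (5·6) = 2.5.

2.5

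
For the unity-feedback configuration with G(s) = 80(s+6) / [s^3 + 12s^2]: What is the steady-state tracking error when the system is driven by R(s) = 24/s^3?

0.6

Factoring s^2 from the denominator leaves a polynomial with constant term 12, so the system is type 2.
K_a = lim_{s→0} s^2·G(s) = 80·6 / 12 = 40.
r(t) = 12t^2 gives R(s) = 24/s^3.
e_ss = 24/K_a = 24/40 = 0.6.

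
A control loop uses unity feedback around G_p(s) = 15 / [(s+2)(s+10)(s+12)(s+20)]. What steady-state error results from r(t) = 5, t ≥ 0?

The open loop has no poles at the origin → type 0 system.
K_p = lim_{s→0} G_p(s) = 15 / (2·10·12·20) = 1/320.
e_ss = 5/(1 + K_p) = 5/(321/320) = 1600/321.

1600/321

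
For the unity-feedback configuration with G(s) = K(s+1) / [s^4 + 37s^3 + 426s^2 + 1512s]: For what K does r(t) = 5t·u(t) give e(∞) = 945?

Lowest-order denominator term is 1512s, so the open loop has 1 pole at the origin → type 1 system.
K_v = lim_{s→0} s·G(s) = K·1 / 1512 = (1/1512)·K.
e_ss = 5/K_v = 945 ⇒ K_v = 1/189 ⇒ K = (1/189)/(1/1512) = 8.

8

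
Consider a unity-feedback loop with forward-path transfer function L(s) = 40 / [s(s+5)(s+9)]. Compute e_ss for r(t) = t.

One free integrator in L(s): this is a type 1 system.
K_v = lim_{s→0} s·L(s) = 40 / (5·9) = 8/9.
e_ss = 1/K_v = 1/(8/9) = 1.125.

1.125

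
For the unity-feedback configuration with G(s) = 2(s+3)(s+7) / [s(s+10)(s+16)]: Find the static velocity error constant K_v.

0.2625

System type = 1 (one pole at s=0).
K_v = lim_{s→0} s·G(s) = 2·3·7 / (10·16) = 0.2625.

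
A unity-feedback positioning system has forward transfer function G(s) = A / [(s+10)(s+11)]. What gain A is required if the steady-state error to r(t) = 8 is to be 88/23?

G(s) has no factors of s in the denominator, so the system is type 0.
K_p = lim_{s→0} G(s) = A / (10·11) = (1/110)·A.
e_ss = 8/(1 + K_p) = 88/23 ⇒ 1 + (1/110)·A = 23/11 ⇒ A = 120.

120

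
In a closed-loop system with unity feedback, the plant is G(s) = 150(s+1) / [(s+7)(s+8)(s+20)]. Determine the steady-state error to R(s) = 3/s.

G(s) has no factors of s in the denominator, so the system is type 0.
K_p = lim_{s→0} G(s) = 150·1 / (7·8·20) = 15/112.
e_ss = 3/(1 + K_p) = 3/(127/112) = 336/127.

336/127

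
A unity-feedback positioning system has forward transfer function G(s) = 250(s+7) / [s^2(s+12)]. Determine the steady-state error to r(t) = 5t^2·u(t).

12/175

The open loop has two poles at the origin → type 2 system.
K_a = lim_{s→0} s^2·G(s) = 250·7 / (12) = 875/6.
r(t) = 5t^2 gives R(s) = 10/s^3.
e_ss = 10/K_a = 10/(875/6) = 12/175.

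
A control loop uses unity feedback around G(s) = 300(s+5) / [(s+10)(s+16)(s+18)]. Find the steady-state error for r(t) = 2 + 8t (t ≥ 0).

No free integrators in G(s): this is a type 0 system. Treating each term separately:
  • 2: e_ss = 2/(1+K_p) with K_p=25/48 → 96/73.
  • 8t: a type-0 system cannot track it, e_ss → ∞.
The unbounded component dominates.

infinity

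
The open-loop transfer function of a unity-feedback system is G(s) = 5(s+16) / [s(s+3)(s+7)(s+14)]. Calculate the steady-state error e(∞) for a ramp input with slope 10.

The open loop has one pole at the origin → type 1 system.
K_v = lim_{s→0} s·G(s) = 5·16 / (3·7·14) = 40/147.
e_ss = 10/K_v = 10/(40/147) = 36.75.

36.75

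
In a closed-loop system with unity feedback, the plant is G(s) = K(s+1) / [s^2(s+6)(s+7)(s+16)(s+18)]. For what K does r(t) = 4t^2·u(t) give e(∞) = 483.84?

System type = 2 (two poles at s=0).
K_a = lim_{s→0} s^2·G(s) = K·1 / (6·7·16·18) = (1/12096)·K.
e_ss = 8/K_a = 483.84 ⇒ K_a = 25/1512 ⇒ K = (25/1512)/(1/12096) = 200.

200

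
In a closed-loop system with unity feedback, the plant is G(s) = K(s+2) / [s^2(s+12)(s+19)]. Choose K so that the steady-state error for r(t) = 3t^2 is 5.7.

System type = 2 (two poles at s=0).
K_a = lim_{s→0} s^2·G(s) = K·2 / (12·19) = (1/114)·K.
e_ss = 6/K_a = 5.7 ⇒ K_a = 20/19 ⇒ K = (20/19)/(1/114) = 120.

120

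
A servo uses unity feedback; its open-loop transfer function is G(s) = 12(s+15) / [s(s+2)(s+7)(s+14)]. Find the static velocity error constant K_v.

45/49

One free integrator in G(s): this is a type 1 system.
K_v = lim_{s→0} s·G(s) = 12·15 / (2·7·14) = 45/49.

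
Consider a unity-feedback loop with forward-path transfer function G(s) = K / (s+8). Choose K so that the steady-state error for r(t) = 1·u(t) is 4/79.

System type = 0 (no poles at s=0).
K_p = lim_{s→0} G(s) = K / (8) = 0.125·K.
e_ss = 1/(1 + K_p) = 4/79 ⇒ 1 + 0.125·K = 19.75 ⇒ K = 150.

150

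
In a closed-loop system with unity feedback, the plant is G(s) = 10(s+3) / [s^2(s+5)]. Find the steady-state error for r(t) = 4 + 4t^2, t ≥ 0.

4/3

The open loop has two poles at the origin → type 2 system. By superposition:
  • 4: tracked with zero error.
  • 4t^2: e_ss = 8/K_a with K_a=6 → 4/3.
Total e_ss = 4/3.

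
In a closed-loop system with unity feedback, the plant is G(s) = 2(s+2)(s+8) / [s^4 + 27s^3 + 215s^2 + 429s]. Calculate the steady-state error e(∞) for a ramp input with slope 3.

Lowest-order denominator term is 429s, so the open loop has 1 pole at the origin → type 1 system.
K_v = lim_{s→0} s·G(s) = 2·2·8 / 429 = 32/429.
e_ss = 3/K_v = 3/(32/429) = 1287/32.

1287/32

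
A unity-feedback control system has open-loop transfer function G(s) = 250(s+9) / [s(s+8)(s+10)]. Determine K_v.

28.125

G(s) has one factor of s in the denominator, so the system is type 1.
K_v = lim_{s→0} s·G(s) = 250·9 / (8·10) = 28.125.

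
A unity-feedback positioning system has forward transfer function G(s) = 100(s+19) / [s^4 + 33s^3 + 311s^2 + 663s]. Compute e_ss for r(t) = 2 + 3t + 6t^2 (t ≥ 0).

infinity

Factoring s from the denominator leaves a polynomial with constant term 663, so the system is type 1. Treating each term separately:
  • 2: tracked with zero error.
  • 3t: e_ss = 3/K_v with K_v=1900/663 → 1989/1900.
  • 6t^2: a type-1 system cannot track it, e_ss → ∞.
The unbounded component dominates.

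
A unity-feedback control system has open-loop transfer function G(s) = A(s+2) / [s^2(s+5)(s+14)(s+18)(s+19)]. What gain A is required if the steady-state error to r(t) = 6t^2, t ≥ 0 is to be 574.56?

250

G(s) has two factors of s in the denominator, so the system is type 2.
K_a = lim_{s→0} s^2·G(s) = A·2 / (5·14·18·19) = (1/11970)·A.
e_ss = 12/K_a = 574.56 ⇒ K_a = 25/1197 ⇒ A = (25/1197)/(1/11970) = 250.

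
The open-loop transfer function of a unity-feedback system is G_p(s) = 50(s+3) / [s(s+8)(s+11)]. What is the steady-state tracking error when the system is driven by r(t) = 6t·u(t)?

The open loop has one pole at the origin → type 1 system.
K_v = lim_{s→0} s·G_p(s) = 50·3 / (8·11) = 75/44.
e_ss = 6/K_v = 6/(75/44) = 3.52.

3.52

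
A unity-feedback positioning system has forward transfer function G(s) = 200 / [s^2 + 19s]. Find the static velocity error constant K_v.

200/19

Factoring s from the denominator leaves a polynomial with constant term 19, so the system is type 1.
K_v = lim_{s→0} s·G(s) = 200 / 19 = 200/19.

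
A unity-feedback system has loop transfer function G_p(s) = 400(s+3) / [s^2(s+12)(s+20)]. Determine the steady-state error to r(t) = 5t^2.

2

G_p(s) has two factors of s in the denominator, so the system is type 2.
K_a = lim_{s→0} s^2·G_p(s) = 400·3 / (12·20) = 5.
r(t) = 5t^2 gives R(s) = 10/s^3.
e_ss = 10/K_a = 10/5 = 2.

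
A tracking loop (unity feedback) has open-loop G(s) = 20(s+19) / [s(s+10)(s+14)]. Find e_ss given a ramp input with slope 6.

42/19

The open loop has one pole at the origin → type 1 system.
K_v = lim_{s→0} s·G(s) = 20·19 / (10·14) = 19/7.
e_ss = 6/K_v = 6/(19/7) = 42/19.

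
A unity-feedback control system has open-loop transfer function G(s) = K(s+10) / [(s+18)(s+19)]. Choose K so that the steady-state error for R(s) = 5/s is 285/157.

60

G(s) has no factors of s in the denominator, so the system is type 0.
K_p = lim_{s→0} G(s) = K·10 / (18·19) = (5/171)·K.
e_ss = 5/(1 + K_p) = 285/157 ⇒ 1 + (5/171)·K = 157/57 ⇒ K = 60.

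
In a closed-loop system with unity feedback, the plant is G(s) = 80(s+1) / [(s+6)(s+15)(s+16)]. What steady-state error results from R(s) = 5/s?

G(s) has no factors of s in the denominator, so the system is type 0.
K_p = lim_{s→0} G(s) = 80·1 / (6·15·16) = 1/18.
e_ss = 5/(1 + K_p) = 5/(19/18) = 90/19.

90/19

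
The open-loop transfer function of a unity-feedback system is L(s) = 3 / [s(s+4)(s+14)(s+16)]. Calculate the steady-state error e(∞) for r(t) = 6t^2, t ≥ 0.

System type = 1 (one pole at s=0).
For a type-1 system K_a = 0, so e_ss to a parabolic input is unbounded.

infinity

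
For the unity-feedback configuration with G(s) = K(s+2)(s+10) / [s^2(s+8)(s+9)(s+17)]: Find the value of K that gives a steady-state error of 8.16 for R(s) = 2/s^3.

System type = 2 (two poles at s=0).
K_a = lim_{s→0} s^2·G(s) = K·2·10 / (8·9·17) = (5/306)·K.
e_ss = 2/K_a = 8.16 ⇒ K_a = 25/102 ⇒ K = (25/102)/(5/306) = 15.

15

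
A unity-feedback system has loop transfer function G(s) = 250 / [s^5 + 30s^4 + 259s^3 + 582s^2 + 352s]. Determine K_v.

125/176

Lowest-order denominator term is 352s, so the open loop has 1 pole at the origin → type 1 system.
K_v = lim_{s→0} s·G(s) = 250 / 352 = 125/176.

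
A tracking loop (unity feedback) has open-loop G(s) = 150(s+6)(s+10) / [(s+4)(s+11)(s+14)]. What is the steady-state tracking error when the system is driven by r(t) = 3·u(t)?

The open loop has no poles at the origin → type 0 system.
K_p = lim_{s→0} G(s) = 150·6·10 / (4·11·14) = 1125/77.
e_ss = 3/(1 + K_p) = 3/(1202/77) = 231/1202.

231/1202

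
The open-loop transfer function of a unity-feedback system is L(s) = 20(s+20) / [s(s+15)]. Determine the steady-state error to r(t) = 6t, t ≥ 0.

0.225

System type = 1 (one pole at s=0).
K_v = lim_{s→0} s·L(s) = 20·20 / (15) = 80/3.
e_ss = 6/K_v = 6/(80/3) = 0.225.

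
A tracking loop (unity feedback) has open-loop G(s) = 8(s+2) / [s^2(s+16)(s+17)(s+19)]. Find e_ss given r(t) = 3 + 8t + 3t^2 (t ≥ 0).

1938

G(s) has two factors of s in the denominator, so the system is type 2. Treating each term separately:
  • 3: tracked with zero error.
  • 8t: tracked with zero error.
  • 3t^2: e_ss = 6/K_a with K_a=1/323 → 1938.
Total e_ss = 1938.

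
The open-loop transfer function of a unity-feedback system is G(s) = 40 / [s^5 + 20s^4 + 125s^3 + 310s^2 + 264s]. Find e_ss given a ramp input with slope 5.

The denominator has no term below 264s — 1 pole at s=0, type 1.
K_v = lim_{s→0} s·G(s) = 40 / 264 = 5/33.
e_ss = 5/K_v = 5/(5/33) = 33.

33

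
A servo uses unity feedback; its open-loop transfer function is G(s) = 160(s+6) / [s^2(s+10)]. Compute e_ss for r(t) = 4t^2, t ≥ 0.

The open loop has two poles at the origin → type 2 system.
K_a = lim_{s→0} s^2·G(s) = 160·6 / (10) = 96.
r(t) = 4t^2 gives R(s) = 8/s^3.
e_ss = 8/K_a = 8/96 = 1/12.

1/12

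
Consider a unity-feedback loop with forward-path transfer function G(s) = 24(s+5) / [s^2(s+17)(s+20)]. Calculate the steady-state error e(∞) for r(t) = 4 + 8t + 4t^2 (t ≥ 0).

68/3

G(s) has two factors of s in the denominator, so the system is type 2. Treating each term separately:
  • 4: tracked with zero error.
  • 8t: tracked with zero error.
  • 4t^2: e_ss = 8/K_a with K_a=6/17 → 68/3.
Total e_ss = 68/3.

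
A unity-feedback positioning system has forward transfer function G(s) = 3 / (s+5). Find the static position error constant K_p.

0.6

System type = 0 (no poles at s=0).
K_p = lim_{s→0} G(s) = 3 / (5) = 0.6.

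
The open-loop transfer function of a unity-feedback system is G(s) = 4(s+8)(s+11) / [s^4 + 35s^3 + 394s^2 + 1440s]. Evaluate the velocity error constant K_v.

The denominator has no term below 1440s — 1 pole at s=0, type 1.
K_v = lim_{s→0} s·G(s) = 4·8·11 / 1440 = 11/45.

11/45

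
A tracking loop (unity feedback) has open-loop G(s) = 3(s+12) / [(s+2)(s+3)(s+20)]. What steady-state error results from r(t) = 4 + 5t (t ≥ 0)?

The open loop has no poles at the origin → type 0 system. By superposition:
  • 4: e_ss = 4/(1+K_p) with K_p=0.3 → 40/13.
  • 5t: a type-0 system cannot track it, e_ss → ∞.
The unbounded component dominates.

infinity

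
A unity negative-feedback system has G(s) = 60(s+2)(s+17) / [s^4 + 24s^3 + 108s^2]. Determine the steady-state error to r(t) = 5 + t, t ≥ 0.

0

The denominator has no term below 108s^2 — 2 poles at s=0, type 2. By superposition:
  • 5: tracked with zero error.
  • t: tracked with zero error.
Total e_ss = 0.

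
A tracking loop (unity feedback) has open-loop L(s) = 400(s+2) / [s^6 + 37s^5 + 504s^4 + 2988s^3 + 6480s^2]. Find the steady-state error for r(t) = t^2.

Factoring s^2 from the denominator leaves a polynomial with constant term 6480, so the system is type 2.
K_a = lim_{s→0} s^2·L(s) = 400·2 / 6480 = 10/81.
r(t) = t^2 gives R(s) = 2/s^3.
e_ss = 2/K_a = 2/(10/81) = 16.2.

16.2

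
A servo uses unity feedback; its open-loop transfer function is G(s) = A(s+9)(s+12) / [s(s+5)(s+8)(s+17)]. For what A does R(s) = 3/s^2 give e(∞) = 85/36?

8

One free integrator in G(s): this is a type 1 system.
K_v = lim_{s→0} s·G(s) = A·9·12 / (5·8·17) = (27/170)·A.
e_ss = 3/K_v = 85/36 ⇒ K_v = 108/85 ⇒ A = (108/85)/(27/170) = 8.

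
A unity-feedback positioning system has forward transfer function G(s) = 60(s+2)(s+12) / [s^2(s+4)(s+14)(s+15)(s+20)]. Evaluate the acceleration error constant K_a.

3/35

Two free integrators in G(s): this is a type 2 system.
K_a = lim_{s→0} s^2·G(s) = 60·2·12 / (4·14·15·20) = 3/35.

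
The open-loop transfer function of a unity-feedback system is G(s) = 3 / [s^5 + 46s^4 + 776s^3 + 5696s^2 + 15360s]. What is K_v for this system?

The denominator has no term below 15360s — 1 pole at s=0, type 1.
K_v = lim_{s→0} s·G(s) = 3 / 15360 = 1/5120.

1/5120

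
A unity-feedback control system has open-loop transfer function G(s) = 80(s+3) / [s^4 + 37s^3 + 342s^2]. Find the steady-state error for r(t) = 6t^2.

Lowest-order denominator term is 342s^2, so the open loop has 2 poles at the origin → type 2 system.
K_a = lim_{s→0} s^2·G(s) = 80·3 / 342 = 40/57.
r(t) = 6t^2 gives R(s) = 12/s^3.
e_ss = 12/K_a = 12/(40/57) = 17.1.

17.1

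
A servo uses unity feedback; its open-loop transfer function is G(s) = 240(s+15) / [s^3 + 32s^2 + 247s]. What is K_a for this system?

The denominator has no term below 247s — 1 pole at s=0, type 1.
K_a = lim_{s→0} s^2·G(s) = 0 (the extra factor of s kills the finite limit).

0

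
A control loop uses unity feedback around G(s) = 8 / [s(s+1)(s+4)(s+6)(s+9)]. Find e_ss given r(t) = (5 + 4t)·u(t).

108

One free integrator in G(s): this is a type 1 system. By superposition:
  • 5: tracked with zero error.
  • 4t: e_ss = 4/K_v with K_v=1/27 → 108.
Total e_ss = 108.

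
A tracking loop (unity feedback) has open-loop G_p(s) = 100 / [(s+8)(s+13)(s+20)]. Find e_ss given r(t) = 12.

1248/109

System type = 0 (no poles at s=0).
K_p = lim_{s→0} G_p(s) = 100 / (8·13·20) = 5/104.
e_ss = 12/(1 + K_p) = 12/(109/104) = 1248/109.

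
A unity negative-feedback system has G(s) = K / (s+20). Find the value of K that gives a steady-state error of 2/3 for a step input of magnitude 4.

100

The open loop has no poles at the origin → type 0 system.
K_p = lim_{s→0} G(s) = K / (20) = 0.05·K.
e_ss = 4/(1 + K_p) = 2/3 ⇒ 1 + 0.05·K = 6 ⇒ K = 100.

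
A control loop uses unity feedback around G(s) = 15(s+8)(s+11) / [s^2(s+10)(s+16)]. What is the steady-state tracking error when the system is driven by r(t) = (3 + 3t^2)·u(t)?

System type = 2 (two poles at s=0). By superposition:
  • 3: tracked with zero error.
  • 3t^2: e_ss = 6/K_a with K_a=8.25 → 8/11.
Total e_ss = 8/11.

8/11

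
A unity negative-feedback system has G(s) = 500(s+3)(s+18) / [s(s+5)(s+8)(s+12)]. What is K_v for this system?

56.25

G(s) has one factor of s in the denominator, so the system is type 1.
K_v = lim_{s→0} s·G(s) = 500·3·18 / (5·8·12) = 56.25.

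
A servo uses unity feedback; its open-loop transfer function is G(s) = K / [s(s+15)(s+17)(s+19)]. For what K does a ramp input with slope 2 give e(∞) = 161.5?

60

One free integrator in G(s): this is a type 1 system.
K_v = lim_{s→0} s·G(s) = K / (15·17·19) = (1/4845)·K.
e_ss = 2/K_v = 161.5 ⇒ K_v = 4/323 ⇒ K = (4/323)/(1/4845) = 60.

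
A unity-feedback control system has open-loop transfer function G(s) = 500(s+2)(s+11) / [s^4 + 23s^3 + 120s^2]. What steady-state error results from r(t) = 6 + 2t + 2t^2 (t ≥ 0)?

12/275

Lowest-order denominator term is 120s^2, so the open loop has 2 poles at the origin → type 2 system. Treating each term separately:
  • 6: tracked with zero error.
  • 2t: tracked with zero error.
  • 2t^2: e_ss = 4/K_a with K_a=275/3 → 12/275.
Total e_ss = 12/275.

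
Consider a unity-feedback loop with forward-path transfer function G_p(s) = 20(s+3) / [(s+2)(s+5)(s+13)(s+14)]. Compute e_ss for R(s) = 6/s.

273/47

System type = 0 (no poles at s=0).
K_p = lim_{s→0} G_p(s) = 20·3 / (2·5·13·14) = 3/91.
e_ss = 6/(1 + K_p) = 6/(94/91) = 273/47.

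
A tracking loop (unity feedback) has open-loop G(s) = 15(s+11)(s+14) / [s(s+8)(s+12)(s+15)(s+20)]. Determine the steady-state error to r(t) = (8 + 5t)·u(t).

The open loop has one pole at the origin → type 1 system. By superposition:
  • 8: tracked with zero error.
  • 5t: e_ss = 5/K_v with K_v=77/960 → 4800/77.
Total e_ss = 4800/77.

4800/77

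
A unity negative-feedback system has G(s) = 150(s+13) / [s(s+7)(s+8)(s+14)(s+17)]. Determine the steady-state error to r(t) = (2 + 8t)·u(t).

One free integrator in G(s): this is a type 1 system. Taking each input component in turn:
  • 2: tracked with zero error.
  • 8t: e_ss = 8/K_v with K_v=975/6664 → 53312/975.
Total e_ss = 53312/975.

53312/975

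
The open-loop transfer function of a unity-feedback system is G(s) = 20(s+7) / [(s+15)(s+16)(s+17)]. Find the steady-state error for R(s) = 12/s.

G(s) has no factors of s in the denominator, so the system is type 0.
K_p = lim_{s→0} G(s) = 20·7 / (15·16·17) = 7/204.
e_ss = 12/(1 + K_p) = 12/(211/204) = 2448/211.

2448/211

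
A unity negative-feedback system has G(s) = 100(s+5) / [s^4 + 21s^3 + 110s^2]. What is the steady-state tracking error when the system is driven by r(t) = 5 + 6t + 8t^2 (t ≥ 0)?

3.52

Factoring s^2 from the denominator leaves a polynomial with constant term 110, so the system is type 2. By superposition:
  • 5: tracked with zero error.
  • 6t: tracked with zero error.
  • 8t^2: e_ss = 16/K_a with K_a=50/11 → 3.52.
Total e_ss = 3.52.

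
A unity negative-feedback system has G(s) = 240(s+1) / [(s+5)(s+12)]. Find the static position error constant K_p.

No free integrators in G(s): this is a type 0 system.
K_p = lim_{s→0} G(s) = 240·1 / (5·12) = 4.

4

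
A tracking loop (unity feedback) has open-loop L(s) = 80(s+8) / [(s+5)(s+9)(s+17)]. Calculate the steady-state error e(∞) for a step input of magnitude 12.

L(s) has no factors of s in the denominator, so the system is type 0.
K_p = lim_{s→0} L(s) = 80·8 / (5·9·17) = 128/153.
e_ss = 12/(1 + K_p) = 12/(281/153) = 1836/281.

1836/281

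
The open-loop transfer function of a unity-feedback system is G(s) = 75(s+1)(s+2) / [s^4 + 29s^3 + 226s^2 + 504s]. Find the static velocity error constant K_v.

The denominator has no term below 504s — 1 pole at s=0, type 1.
K_v = lim_{s→0} s·G(s) = 75·1·2 / 504 = 25/84.

25/84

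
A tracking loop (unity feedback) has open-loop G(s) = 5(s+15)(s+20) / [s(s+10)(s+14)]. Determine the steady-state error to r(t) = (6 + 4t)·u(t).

28/75

G(s) has one factor of s in the denominator, so the system is type 1. Treating each term separately:
  • 6: tracked with zero error.
  • 4t: e_ss = 4/K_v with K_v=75/7 → 28/75.
Total e_ss = 28/75.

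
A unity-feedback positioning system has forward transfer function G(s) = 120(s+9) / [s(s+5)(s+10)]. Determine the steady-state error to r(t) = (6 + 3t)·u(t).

5/36

The open loop has one pole at the origin → type 1 system. Treating each term separately:
  • 6: tracked with zero error.
  • 3t: e_ss = 3/K_v with K_v=21.6 → 5/36.
Total e_ss = 5/36.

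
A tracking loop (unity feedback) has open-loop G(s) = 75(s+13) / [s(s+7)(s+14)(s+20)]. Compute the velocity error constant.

195/392

G(s) has one factor of s in the denominator, so the system is type 1.
K_v = lim_{s→0} s·G(s) = 75·13 / (7·14·20) = 195/392.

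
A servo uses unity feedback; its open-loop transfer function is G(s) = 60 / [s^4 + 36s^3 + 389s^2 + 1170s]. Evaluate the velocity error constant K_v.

2/39

The denominator has no term below 1170s — 1 pole at s=0, type 1.
K_v = lim_{s→0} s·G(s) = 60 / 1170 = 2/39.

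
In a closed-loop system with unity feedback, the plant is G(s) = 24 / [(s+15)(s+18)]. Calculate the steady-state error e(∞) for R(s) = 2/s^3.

G(s) has no factors of s in the denominator, so the system is type 0.
For a type-0 system K_a = 0, so e_ss to a parabolic input is unbounded.

infinity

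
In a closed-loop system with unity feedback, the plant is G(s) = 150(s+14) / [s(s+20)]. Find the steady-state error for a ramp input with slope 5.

1/21

One free integrator in G(s): this is a type 1 system.
K_v = lim_{s→0} s·G(s) = 150·14 / (20) = 105.
e_ss = 5/K_v = 5/105 = 1/21.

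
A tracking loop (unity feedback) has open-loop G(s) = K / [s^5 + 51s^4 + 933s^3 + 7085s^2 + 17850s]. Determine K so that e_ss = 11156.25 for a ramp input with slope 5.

The denominator has no term below 17850s — 1 pole at s=0, type 1.
K_v = lim_{s→0} s·G(s) = K / 17850 = (1/17850)·K.
e_ss = 5/K_v = 11156.25 ⇒ K_v = 4/8925 ⇒ K = (4/8925)/(1/17850) = 8.

8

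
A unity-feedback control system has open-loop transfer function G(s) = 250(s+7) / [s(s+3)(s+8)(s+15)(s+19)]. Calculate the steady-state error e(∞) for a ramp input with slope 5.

684/35

The open loop has one pole at the origin → type 1 system.
K_v = lim_{s→0} s·G(s) = 250·7 / (3·8·15·19) = 175/684.
e_ss = 5/K_v = 5/(175/684) = 684/35.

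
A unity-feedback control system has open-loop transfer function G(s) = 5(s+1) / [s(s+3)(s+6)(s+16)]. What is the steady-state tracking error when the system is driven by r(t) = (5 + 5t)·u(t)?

288

The open loop has one pole at the origin → type 1 system. By superposition:
  • 5: tracked with zero error.
  • 5t: e_ss = 5/K_v with K_v=5/288 → 288.
Total e_ss = 288.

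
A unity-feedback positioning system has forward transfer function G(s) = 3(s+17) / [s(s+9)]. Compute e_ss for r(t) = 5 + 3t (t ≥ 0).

9/17

System type = 1 (one pole at s=0). Treating each term separately:
  • 5: tracked with zero error.
  • 3t: e_ss = 3/K_v with K_v=17/3 → 9/17.
Total e_ss = 9/17.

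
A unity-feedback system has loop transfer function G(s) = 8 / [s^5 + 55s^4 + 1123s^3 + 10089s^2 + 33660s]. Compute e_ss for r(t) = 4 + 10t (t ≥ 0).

42075

The denominator has no term below 33660s — 1 pole at s=0, type 1. By superposition:
  • 4: tracked with zero error.
  • 10t: e_ss = 10/K_v with K_v=2/8415 → 42075.
Total e_ss = 42075.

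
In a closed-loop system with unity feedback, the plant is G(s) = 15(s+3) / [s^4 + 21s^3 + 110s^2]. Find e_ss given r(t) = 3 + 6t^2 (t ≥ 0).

Lowest-order denominator term is 110s^2, so the open loop has 2 poles at the origin → type 2 system. Treating each term separately:
  • 3: tracked with zero error.
  • 6t^2: e_ss = 12/K_a with K_a=9/22 → 88/3.
Total e_ss = 88/3.

88/3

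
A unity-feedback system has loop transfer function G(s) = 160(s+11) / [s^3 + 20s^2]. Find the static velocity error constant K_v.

infinity

K_v = lim_{s→0} s·G(s); with 2 poles at the origin the limit diverges, so K_v = ∞.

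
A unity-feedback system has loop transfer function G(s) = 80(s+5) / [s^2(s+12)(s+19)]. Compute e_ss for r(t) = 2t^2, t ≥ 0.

Two free integrators in G(s): this is a type 2 system.
K_a = lim_{s→0} s^2·G(s) = 80·5 / (12·19) = 100/57.
r(t) = 2t^2 gives R(s) = 4/s^3.
e_ss = 4/K_a = 4/(100/57) = 2.28.

2.28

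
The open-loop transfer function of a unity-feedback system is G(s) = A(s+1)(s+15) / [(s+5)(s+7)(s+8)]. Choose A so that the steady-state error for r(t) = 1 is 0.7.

No free integrators in G(s): this is a type 0 system.
K_p = lim_{s→0} G(s) = A·1·15 / (5·7·8) = (3/56)·A.
e_ss = 1/(1 + K_p) = 0.7 ⇒ 1 + (3/56)·A = 10/7 ⇒ A = 8.

8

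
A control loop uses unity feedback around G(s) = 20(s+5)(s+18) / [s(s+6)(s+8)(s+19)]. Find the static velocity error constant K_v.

One free integrator in G(s): this is a type 1 system.
K_v = lim_{s→0} s·G(s) = 20·5·18 / (6·8·19) = 75/38.

75/38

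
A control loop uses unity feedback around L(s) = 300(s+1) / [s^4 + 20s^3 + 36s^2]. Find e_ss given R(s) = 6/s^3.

0.72

The denominator has no term below 36s^2 — 2 poles at s=0, type 2.
K_a = lim_{s→0} s^2·L(s) = 300·1 / 36 = 25/3.
r(t) = 3t^2 gives R(s) = 6/s^3.
e_ss = 6/K_a = 6/(25/3) = 0.72.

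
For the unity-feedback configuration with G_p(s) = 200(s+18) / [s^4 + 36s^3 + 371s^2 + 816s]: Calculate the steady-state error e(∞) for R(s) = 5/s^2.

17/15

Lowest-order denominator term is 816s, so the open loop has 1 pole at the origin → type 1 system.
K_v = lim_{s→0} s·G_p(s) = 200·18 / 816 = 75/17.
e_ss = 5/K_v = 5/(75/17) = 17/15.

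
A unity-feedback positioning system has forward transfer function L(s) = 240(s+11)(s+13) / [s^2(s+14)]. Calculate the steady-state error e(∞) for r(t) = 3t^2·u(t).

The open loop has two poles at the origin → type 2 system.
K_a = lim_{s→0} s^2·L(s) = 240·11·13 / (14) = 17160/7.
r(t) = 3t^2 gives R(s) = 6/s^3.
e_ss = 6/K_a = 6/(17160/7) = 7/2860.

7/2860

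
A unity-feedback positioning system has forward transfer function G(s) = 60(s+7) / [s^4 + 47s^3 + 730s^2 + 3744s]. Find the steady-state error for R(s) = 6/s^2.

Factoring s from the denominator leaves a polynomial with constant term 3744, so the system is type 1.
K_v = lim_{s→0} s·G(s) = 60·7 / 3744 = 35/312.
e_ss = 6/K_v = 6/(35/312) = 1872/35.

1872/35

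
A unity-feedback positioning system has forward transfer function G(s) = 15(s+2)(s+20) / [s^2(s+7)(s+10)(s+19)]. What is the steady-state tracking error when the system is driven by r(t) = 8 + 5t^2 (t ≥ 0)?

133/6

G(s) has two factors of s in the denominator, so the system is type 2. By superposition:
  • 8: tracked with zero error.
  • 5t^2: e_ss = 10/K_a with K_a=60/133 → 133/6.
Total e_ss = 133/6.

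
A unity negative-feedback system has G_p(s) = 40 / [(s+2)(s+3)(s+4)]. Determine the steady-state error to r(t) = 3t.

infinity

System type = 0 (no poles at s=0).
K_v = lim_{s→0} s·G_p(s) = 0; the steady-state error to this ramp input grows without bound.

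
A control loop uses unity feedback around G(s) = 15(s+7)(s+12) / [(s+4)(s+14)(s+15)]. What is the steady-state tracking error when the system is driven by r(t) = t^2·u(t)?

infinity

No free integrators in G(s): this is a type 0 system.
For a type-0 system K_a = 0, so e_ss to a parabolic input is unbounded.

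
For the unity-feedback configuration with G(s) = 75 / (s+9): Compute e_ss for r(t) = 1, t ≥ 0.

The open loop has no poles at the origin → type 0 system.
K_p = lim_{s→0} G(s) = 75 / (9) = 25/3.
e_ss = 1/(1 + K_p) = 1/(28/3) = 3/28.

3/28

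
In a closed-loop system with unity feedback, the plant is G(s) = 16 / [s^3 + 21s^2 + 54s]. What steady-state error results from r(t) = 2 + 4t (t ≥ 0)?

13.5

Factoring s from the denominator leaves a polynomial with constant term 54, so the system is type 1. By superposition:
  • 2: tracked with zero error.
  • 4t: e_ss = 4/K_v with K_v=8/27 → 13.5.
Total e_ss = 13.5.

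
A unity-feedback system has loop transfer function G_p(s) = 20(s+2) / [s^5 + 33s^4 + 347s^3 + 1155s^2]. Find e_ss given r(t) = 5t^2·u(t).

Factoring s^2 from the denominator leaves a polynomial with constant term 1155, so the system is type 2.
K_a = lim_{s→0} s^2·G_p(s) = 20·2 / 1155 = 8/231.
r(t) = 5t^2 gives R(s) = 10/s^3.
e_ss = 10/K_a = 10/(8/231) = 288.75.

288.75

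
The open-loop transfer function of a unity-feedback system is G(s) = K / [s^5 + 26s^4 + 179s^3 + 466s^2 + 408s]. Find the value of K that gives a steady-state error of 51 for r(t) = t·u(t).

Factoring s from the denominator leaves a polynomial with constant term 408, so the system is type 1.
K_v = lim_{s→0} s·G(s) = K / 408 = (1/408)·K.
e_ss = 1/K_v = 51 ⇒ K_v = 1/51 ⇒ K = (1/51)/(1/408) = 8.

8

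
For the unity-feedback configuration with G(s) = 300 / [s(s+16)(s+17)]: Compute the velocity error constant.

75/68

G(s) has one factor of s in the denominator, so the system is type 1.
K_v = lim_{s→0} s·G(s) = 300 / (16·17) = 75/68.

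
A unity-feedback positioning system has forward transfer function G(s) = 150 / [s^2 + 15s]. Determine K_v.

Lowest-order denominator term is 15s, so the open loop has 1 pole at the origin → type 1 system.
K_v = lim_{s→0} s·G(s) = 150 / 15 = 10.

10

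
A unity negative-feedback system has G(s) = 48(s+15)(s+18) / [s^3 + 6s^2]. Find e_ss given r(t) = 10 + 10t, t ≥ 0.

0

Factoring s^2 from the denominator leaves a polynomial with constant term 6, so the system is type 2. Taking each input component in turn:
  • 10: tracked with zero error.
  • 10t: tracked with zero error.
Total e_ss = 0.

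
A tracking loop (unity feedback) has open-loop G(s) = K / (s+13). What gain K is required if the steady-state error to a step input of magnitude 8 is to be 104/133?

120

The open loop has no poles at the origin → type 0 system.
K_p = lim_{s→0} G(s) = K / (13) = (1/13)·K.
e_ss = 8/(1 + K_p) = 104/133 ⇒ 1 + (1/13)·K = 133/13 ⇒ K = 120.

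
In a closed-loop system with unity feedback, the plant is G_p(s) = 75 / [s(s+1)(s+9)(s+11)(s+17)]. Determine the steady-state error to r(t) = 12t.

269.28

One free integrator in G_p(s): this is a type 1 system.
K_v = lim_{s→0} s·G_p(s) = 75 / (1·9·11·17) = 25/561.
e_ss = 12/K_v = 12/(25/561) = 269.28.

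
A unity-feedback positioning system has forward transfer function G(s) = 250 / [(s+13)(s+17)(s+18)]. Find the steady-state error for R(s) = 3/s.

5967/2114

G(s) has no factors of s in the denominator, so the system is type 0.
K_p = lim_{s→0} G(s) = 250 / (13·17·18) = 125/1989.
e_ss = 3/(1 + K_p) = 3/(2114/1989) = 5967/2114.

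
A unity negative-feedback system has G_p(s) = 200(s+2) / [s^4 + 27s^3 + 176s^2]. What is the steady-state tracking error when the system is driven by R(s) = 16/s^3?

Lowest-order denominator term is 176s^2, so the open loop has 2 poles at the origin → type 2 system.
K_a = lim_{s→0} s^2·G_p(s) = 200·2 / 176 = 25/11.
r(t) = 8t^2 gives R(s) = 16/s^3.
e_ss = 16/K_a = 16/(25/11) = 7.04.

7.04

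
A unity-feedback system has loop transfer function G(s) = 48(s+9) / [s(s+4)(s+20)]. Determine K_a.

One free integrator in G(s): this is a type 1 system.
K_a = lim_{s→0} s^2·G(s) = 0 (the extra factor of s kills the finite limit).

0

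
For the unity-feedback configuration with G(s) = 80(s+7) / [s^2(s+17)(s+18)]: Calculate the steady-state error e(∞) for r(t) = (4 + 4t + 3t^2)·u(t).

The open loop has two poles at the origin → type 2 system. Taking each input component in turn:
  • 4: tracked with zero error.
  • 4t: tracked with zero error.
  • 3t^2: e_ss = 6/K_a with K_a=280/153 → 459/140.
Total e_ss = 459/140.

459/140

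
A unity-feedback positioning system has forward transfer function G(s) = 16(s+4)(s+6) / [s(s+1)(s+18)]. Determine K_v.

64/3

G(s) has one factor of s in the denominator, so the system is type 1.
K_v = lim_{s→0} s·G(s) = 16·4·6 / (1·18) = 64/3.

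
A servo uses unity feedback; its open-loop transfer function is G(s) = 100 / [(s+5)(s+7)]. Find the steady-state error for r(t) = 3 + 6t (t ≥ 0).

infinity

The open loop has no poles at the origin → type 0 system. Taking each input component in turn:
  • 3: e_ss = 3/(1+K_p) with K_p=20/7 → 7/9.
  • 6t: a type-0 system cannot track it, e_ss → ∞.
The unbounded component dominates.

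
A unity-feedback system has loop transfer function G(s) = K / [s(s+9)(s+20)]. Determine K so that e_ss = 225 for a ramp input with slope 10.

The open loop has one pole at the origin → type 1 system.
K_v = lim_{s→0} s·G(s) = K / (9·20) = (1/180)·K.
e_ss = 10/K_v = 225 ⇒ K_v = 2/45 ⇒ K = (2/45)/(1/180) = 8.

8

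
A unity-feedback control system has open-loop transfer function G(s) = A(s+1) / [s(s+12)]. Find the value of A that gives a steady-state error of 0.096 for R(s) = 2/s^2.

250

G(s) has one factor of s in the denominator, so the system is type 1.
K_v = lim_{s→0} s·G(s) = A·1 / (12) = (1/12)·A.
e_ss = 2/K_v = 0.096 ⇒ K_v = 125/6 ⇒ A = (125/6)/(1/12) = 250.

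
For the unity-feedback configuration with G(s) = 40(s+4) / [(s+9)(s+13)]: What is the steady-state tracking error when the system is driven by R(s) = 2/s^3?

G(s) has no factors of s in the denominator, so the system is type 0.
For a type-0 system K_a = 0, so e_ss to a parabolic input is unbounded.

infinity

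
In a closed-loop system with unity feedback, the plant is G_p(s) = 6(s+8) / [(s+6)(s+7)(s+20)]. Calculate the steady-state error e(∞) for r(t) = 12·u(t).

420/37

The open loop has no poles at the origin → type 0 system.
K_p = lim_{s→0} G_p(s) = 6·8 / (6·7·20) = 2/35.
e_ss = 12/(1 + K_p) = 12/(37/35) = 420/37.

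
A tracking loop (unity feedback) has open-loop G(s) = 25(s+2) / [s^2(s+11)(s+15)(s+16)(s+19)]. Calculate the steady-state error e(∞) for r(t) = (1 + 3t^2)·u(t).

6019.2

G(s) has two factors of s in the denominator, so the system is type 2. Taking each input component in turn:
  • 1: tracked with zero error.
  • 3t^2: e_ss = 6/K_a with K_a=5/5016 → 6019.2.
Total e_ss = 6019.2.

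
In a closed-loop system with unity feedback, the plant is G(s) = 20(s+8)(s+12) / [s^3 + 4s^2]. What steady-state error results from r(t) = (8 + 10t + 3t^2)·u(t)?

0.0125

Factoring s^2 from the denominator leaves a polynomial with constant term 4, so the system is type 2. Taking each input component in turn:
  • 8: tracked with zero error.
  • 10t: tracked with zero error.
  • 3t^2: e_ss = 6/K_a with K_a=480 → 0.0125.
Total e_ss = 0.0125.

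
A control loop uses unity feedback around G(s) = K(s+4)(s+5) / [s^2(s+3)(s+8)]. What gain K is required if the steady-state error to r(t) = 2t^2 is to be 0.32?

15

G(s) has two factors of s in the denominator, so the system is type 2.
K_a = lim_{s→0} s^2·G(s) = K·4·5 / (3·8) = (5/6)·K.
e_ss = 4/K_a = 0.32 ⇒ K_a = 12.5 ⇒ K = 12.5/(5/6) = 15.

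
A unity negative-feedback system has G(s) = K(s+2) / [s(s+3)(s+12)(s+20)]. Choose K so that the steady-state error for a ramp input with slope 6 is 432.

The open loop has one pole at the origin → type 1 system.
K_v = lim_{s→0} s·G(s) = K·2 / (3·12·20) = (1/360)·K.
e_ss = 6/K_v = 432 ⇒ K_v = 1/72 ⇒ K = (1/72)/(1/360) = 5.

5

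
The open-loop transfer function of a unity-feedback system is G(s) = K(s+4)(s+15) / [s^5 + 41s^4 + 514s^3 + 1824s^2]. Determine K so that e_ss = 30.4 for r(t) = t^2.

Factoring s^2 from the denominator leaves a polynomial with constant term 1824, so the system is type 2.
K_a = lim_{s→0} s^2·G(s) = K·4·15 / 1824 = (5/152)·K.
e_ss = 2/K_a = 30.4 ⇒ K_a = 5/76 ⇒ K = (5/76)/(5/152) = 2.

2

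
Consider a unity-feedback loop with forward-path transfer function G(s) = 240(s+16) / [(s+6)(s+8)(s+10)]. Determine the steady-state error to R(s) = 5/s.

No free integrators in G(s): this is a type 0 system.
K_p = lim_{s→0} G(s) = 240·16 / (6·8·10) = 8.
e_ss = 5/(1 + K_p) = 5/9.

5/9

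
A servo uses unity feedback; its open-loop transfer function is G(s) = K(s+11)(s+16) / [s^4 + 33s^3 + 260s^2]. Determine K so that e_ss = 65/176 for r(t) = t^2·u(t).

8

The denominator has no term below 260s^2 — 2 poles at s=0, type 2.
K_a = lim_{s→0} s^2·G(s) = K·11·16 / 260 = (44/65)·K.
e_ss = 2/K_a = 65/176 ⇒ K_a = 352/65 ⇒ K = (352/65)/(44/65) = 8.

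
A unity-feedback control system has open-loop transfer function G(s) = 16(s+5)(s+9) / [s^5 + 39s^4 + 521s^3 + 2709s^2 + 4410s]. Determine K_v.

8/49

Lowest-order denominator term is 4410s, so the open loop has 1 pole at the origin → type 1 system.
K_v = lim_{s→0} s·G(s) = 16·5·9 / 4410 = 8/49.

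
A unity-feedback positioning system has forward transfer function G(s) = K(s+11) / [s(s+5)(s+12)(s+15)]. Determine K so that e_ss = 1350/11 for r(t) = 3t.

2

One free integrator in G(s): this is a type 1 system.
K_v = lim_{s→0} s·G(s) = K·11 / (5·12·15) = (11/900)·K.
e_ss = 3/K_v = 1350/11 ⇒ K_v = 11/450 ⇒ K = (11/450)/(11/900) = 2.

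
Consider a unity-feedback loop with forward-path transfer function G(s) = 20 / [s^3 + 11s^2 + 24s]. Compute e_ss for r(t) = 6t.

The denominator has no term below 24s — 1 pole at s=0, type 1.
K_v = lim_{s→0} s·G(s) = 20 / 24 = 5/6.
e_ss = 6/K_v = 6/(5/6) = 7.2.

7.2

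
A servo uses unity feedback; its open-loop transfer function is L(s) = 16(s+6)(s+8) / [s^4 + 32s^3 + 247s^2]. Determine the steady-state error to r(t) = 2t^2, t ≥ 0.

247/192

The denominator has no term below 247s^2 — 2 poles at s=0, type 2.
K_a = lim_{s→0} s^2·L(s) = 16·6·8 / 247 = 768/247.
r(t) = 2t^2 gives R(s) = 4/s^3.
e_ss = 4/K_a = 4/(768/247) = 247/192.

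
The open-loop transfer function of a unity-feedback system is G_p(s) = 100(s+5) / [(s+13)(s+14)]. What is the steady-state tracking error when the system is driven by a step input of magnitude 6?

546/341

The open loop has no poles at the origin → type 0 system.
K_p = lim_{s→0} G_p(s) = 100·5 / (13·14) = 250/91.
e_ss = 6/(1 + K_p) = 6/(341/91) = 546/341.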